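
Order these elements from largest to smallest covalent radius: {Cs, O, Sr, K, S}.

O is in period 2, group 16; S is in period 3, group 16; K is in period 4, group 1; Sr is in period 5, group 2; Cs is in period 6, group 1.
Moving right in a period, electrons are added to the same shell under a stronger nuclear pull, so atoms get smaller; moving down, a new shell is opened and atoms get larger.
Here both period and group differ, so the two effects have to be weighed against each other.
S > O: S sits below O in group 16, so the down-group effect alone puts S larger.
Sr > S: relative to S, both the across-period and down-group shifts push Sr's atomic radius up.
K > Sr: the two effects oppose for this pair; the across-period effect wins (196 vs 185 pm).
Cs > K: Cs sits below K in group 1, so the down-group effect alone puts Cs larger.
Approximate values (pm): O 63, S 103, K 196, Sr 185, Cs 232.
So from largest to smallest: Cs > K > Sr > S > O.

Cs > K > Sr > S > O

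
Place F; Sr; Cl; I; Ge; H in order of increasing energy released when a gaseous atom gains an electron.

H is in period 1, group 1; F is in period 2, group 17; Cl is in period 3, group 17; Ge is in period 4, group 14; Sr is in period 5, group 2; I is in period 5, group 17.
Atoms with high Z_eff and room in the valence shell (especially the halogens) have the most exothermic electron affinities.
Here both period and group differ, so the two effects have to be weighed against each other.
H > Sr: period and group pull opposite ways; the down-group shift dominates (73 vs 5 kJ/mol).
Ge > H: the two effects oppose for this pair; the across-period effect wins (119 vs 73 kJ/mol).
I > Ge: period and group pull opposite ways; the across-period shift dominates (295 vs 119 kJ/mol).
F > I: they share group 17; the group trend gives F the larger value.
Cl > F: this pair runs against the simple trend — see the exception note.
Note the exception: Cl has a higher electron affinity than F, contrary to the simple trend — F's small 2p subshell makes the incoming electron feel strong e⁻–e⁻ repulsion, so Cl actually releases more energy on gaining an electron.
Approximate values (kJ/mol): H 73, F 328, Cl 349, Ge 119, Sr 5, I 295.
So from lowest to highest: Sr < H < Ge < I < F < Cl.

Sr < H < Ge < I < F < Cl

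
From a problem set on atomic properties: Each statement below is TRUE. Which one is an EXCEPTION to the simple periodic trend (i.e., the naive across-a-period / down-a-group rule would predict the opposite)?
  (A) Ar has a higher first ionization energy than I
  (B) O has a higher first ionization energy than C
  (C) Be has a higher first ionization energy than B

(C)

The general trend: first ionization energy increases across a period and decreases down a group.
(A) Ar (period 3, group 18) vs I (period 5, group 17): the stated order agrees with the simple trend.
(B) O (period 2, group 16) vs C (period 2, group 14): the stated order agrees with the simple trend.
(C) Be (period 2, group 2) vs B (period 2, group 13): the stated order contradicts the simple trend.
The exception is (C): removing B's lone 2p electron is easier than breaking Be's filled 2s².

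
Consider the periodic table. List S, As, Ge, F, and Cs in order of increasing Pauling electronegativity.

Smaller atoms with higher effective nuclear charge are more electronegative.
Here both period and group differ, so the two effects have to be weighed against each other.
Ge > Cs: relative to Cs, both the across-period and down-group shifts push Ge's electronegativity up.
As > Ge: As lies to the right of Ge in period 4, so the across-period effect alone puts As higher.
S > As: both effects reinforce here, so S is clearly the higher of the two.
F > S: both effects reinforce here, so F is clearly the higher of the two.
For reference (Pauling): F 3.98, S 2.58, Ge 2.01, As 2.18, Cs 0.79.
So from lowest to highest: Cs < Ge < As < S < F.

Cs < Ge < As < S < F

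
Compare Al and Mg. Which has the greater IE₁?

Mg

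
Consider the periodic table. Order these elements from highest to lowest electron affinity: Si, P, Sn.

Si is in period 3, group 14; P is in period 3, group 15; Sn is in period 5, group 14.
Adding an electron releases more energy for atoms nearer the top right (short of the noble gases).
These span different periods and groups, so the two trends combine.
Sn > P: this pair runs against the simple trend — see the exception note.
Si > Sn: Si sits above Sn in group 14, so the down-group effect alone puts Si higher.
Note the exception: Sn has a higher electron affinity than P, contrary to the simple trend — adding an electron to P's half-filled np³ subshell costs electron-pairing energy.
Note the exception: Si has a higher electron affinity than P, contrary to the simple trend — adding an electron to P's half-filled 3p³ is unfavourable, so Si (3p²) has the more exothermic EA.
Approximate values (kJ/mol): Si 134, P 72, Sn 107.
So from highest to lowest: Si > Sn > P.

Si, Sn, P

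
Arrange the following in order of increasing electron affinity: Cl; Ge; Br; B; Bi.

B, Bi, Ge, Br, Cl

B is in period 2, group 13; Cl is in period 3, group 17; Ge is in period 4, group 14; Br is in period 4, group 17; Bi is in period 6, group 15.
Electron affinity generally becomes more exothermic across a period toward the halogens and less exothermic down a group.
Here both period and group differ, so the two effects have to be weighed against each other.
Bi > B: the two effects oppose for this pair; the across-period effect wins (91 vs 27 kJ/mol).
Ge > Bi: the two effects oppose for this pair; the down-group effect wins (119 vs 91 kJ/mol).
Br > Ge: both are in period 4; the period trend gives Br the larger value.
Cl > Br: Cl sits above Br in group 17, so the down-group effect alone puts Cl higher.
For reference (kJ/mol): B 27, Cl 349, Ge 119, Br 325, Bi 91.
So from lowest to highest: B < Bi < Ge < Br < Cl.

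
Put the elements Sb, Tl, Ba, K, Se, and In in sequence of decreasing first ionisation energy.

K is in period 4, group 1; Se is in period 4, group 16; In is in period 5, group 13; Sb is in period 5, group 15; Ba is in period 6, group 2; Tl is in period 6, group 13.
Removing the outermost electron gets harder across a period and easier down a group.
Here both period and group differ, so the two effects have to be weighed against each other.
Ba > K: period and group pull opposite ways; the across-period shift dominates (503 vs 419 kJ/mol).
In > Ba: both effects reinforce here, so In is clearly the higher of the two.
Tl > In: this pair runs against the simple trend — see the exception note.
Sb > Tl: relative to Tl, both the across-period and down-group shifts push Sb's first ionization energy up.
Se > Sb: both effects reinforce here, so Se is clearly the higher of the two.
Note the exception: Tl has a higher first ionization energy than In, contrary to the simple trend — relativistic 6s stabilisation and poor 4f/5d shielding distort the trend for the heavy p-block elements.
Tabulated first ionization energy (kJ/mol): K 419, Se 941, In 558, Sb 831, Ba 503, Tl 589.
So from highest to lowest: Se > Sb > Tl > In > Ba > K.

Se, Sb, Tl, In, Ba, K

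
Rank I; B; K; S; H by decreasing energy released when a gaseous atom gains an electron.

I > S > H > K > B

Atoms with high Z_eff and room in the valence shell (especially the halogens) have the most exothermic electron affinities.
These span different periods and groups, so the two trends combine.
K > B: this pair runs against the simple trend — see the exception note.
H > K: H sits above K in group 1, so the down-group effect alone puts H higher.
S > H: period and group pull opposite ways; the across-period shift dominates (200 vs 73 kJ/mol).
I > S: period and group pull opposite ways; the across-period shift dominates (295 vs 200 kJ/mol).
Note the exception: K has a higher electron affinity than B, contrary to the simple trend — B's ns²np¹ configuration gives only a small electron affinity — the sparsely filled np subshell binds an added electron weakly.
Approximate values (kJ/mol): H 73, B 27, S 200, K 48, I 295.
So from highest to lowest: I > S > H > K > B.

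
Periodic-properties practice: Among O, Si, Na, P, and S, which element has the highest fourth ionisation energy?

The fourth ionization energy removes an electron from the +3 ion. For each element: O³⁺ still has 3 valence electrons; Si³⁺ still has 1 valence electron; Na³⁺ is already 2 electrons into the core; P³⁺ still has 2 valence electrons; S³⁺ still has 3 valence electrons.
Pulling an electron out of a noble-gas core costs far more than removing a remaining valence electron, so Na sits at the high end of IE_4.
Valence configurations: O³⁺ [He]2s²2p¹, Si³⁺ [Ne]3s¹, P³⁺ [Ne]3s², S³⁺ [Ne]3s²3p¹.
S³⁺ loses a lone 3p electron whereas P³⁺ must break into a filled 3s² pair, so IE_4(P) > IE_4(S) even though S has the higher nuclear charge.
Tabulated IE_4 (kJ/mol): O 7469, Si 4356, Na 9543, P 4964, S 4556.
Hence IE_4: Si < S < P < O < Na.

Na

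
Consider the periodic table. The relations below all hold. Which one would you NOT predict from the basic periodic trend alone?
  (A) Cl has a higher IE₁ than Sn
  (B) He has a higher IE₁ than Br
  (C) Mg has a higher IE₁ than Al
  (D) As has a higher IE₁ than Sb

(C)

The general trend: IE₁ increases across a period and decreases down a group.
(A) Cl (period 3, group 17) vs Sn (period 5, group 14): the stated order agrees with the simple trend.
(B) He (period 1, group 18) vs Br (period 4, group 17): the stated order agrees with the simple trend.
(C) Mg (period 3, group 2) vs Al (period 3, group 13): the stated order contradicts the simple trend.
(D) As (period 4, group 15) vs Sb (period 5, group 15): the stated order agrees with the simple trend.
The exception is (C): Al's single 3p electron is easier to remove than one from Mg's filled 3s².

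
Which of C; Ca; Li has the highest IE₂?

Li

The second ionization energy removes an electron from the +1 ion. For each element: C⁺ still has 3 valence electrons; Ca⁺ still has 1 valence electron; Li⁺ is the bare [He] core.
Core electrons are held far more tightly than valence electrons, so Li tops the IE_2 order.
Valence configurations: C⁺ [He]2s²2p¹, Ca⁺ [Ar]4s¹.
The numbers (kJ/mol): C 2353, Ca 1145, Li 7298.
Putting it together, IE_2: Ca < C < Li.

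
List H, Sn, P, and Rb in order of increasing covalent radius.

H < P < Sn < Rb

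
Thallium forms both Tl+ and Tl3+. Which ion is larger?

Tl+

Both ions have Z = 81 protons, but Tl3+ has lost more electrons, so its remaining electrons feel a larger effective nuclear charge per electron and are pulled in more tightly.
Higher positive charge → smaller ion, so Tl+ > Tl3+.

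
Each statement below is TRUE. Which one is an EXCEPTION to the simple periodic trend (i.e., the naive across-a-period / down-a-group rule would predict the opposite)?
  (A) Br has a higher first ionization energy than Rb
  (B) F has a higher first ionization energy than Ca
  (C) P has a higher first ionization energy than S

(C)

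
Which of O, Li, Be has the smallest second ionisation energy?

IE_2 is the cost of taking one more electron from the +1 cation: O⁺ still has 5 valence electrons; Li⁺ is the bare [He] core; Be⁺ still has 1 valence electron.
Pulling an electron out of a noble-gas core costs far more than removing a remaining valence electron, so Li sits at the high end of IE_2.
Valence configurations: O⁺ [He]2s²2p³, Be⁺ [He]2s¹.
The numbers (kJ/mol): O 3388, Li 7298, Be 1757.
Putting it together, IE_2: Be < O < Li.

Be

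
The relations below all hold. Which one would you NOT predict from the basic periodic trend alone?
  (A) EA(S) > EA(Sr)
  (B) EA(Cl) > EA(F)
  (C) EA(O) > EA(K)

(B)

The general trend: electron affinity increases across a period and decreases down a group.
(A) S (period 3, group 16) vs Sr (period 5, group 2): the stated order agrees with the simple trend.
(B) Cl (period 3, group 17) vs F (period 2, group 17): the stated order contradicts the simple trend.
(C) O (period 2, group 16) vs K (period 4, group 1): the stated order agrees with the simple trend.
The exception is (B): F's small 2p subshell makes the incoming electron feel strong e⁻–e⁻ repulsion, so Cl actually releases more energy on gaining an electron.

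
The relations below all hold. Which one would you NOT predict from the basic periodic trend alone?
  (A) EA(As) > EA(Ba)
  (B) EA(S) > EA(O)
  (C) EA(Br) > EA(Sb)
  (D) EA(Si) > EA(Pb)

(B)

The general trend: electron affinity increases across a period and decreases down a group.
(A) As (period 4, group 15) vs Ba (period 6, group 2): the stated order agrees with the simple trend.
(B) S (period 3, group 16) vs O (period 2, group 16): the stated order contradicts the simple trend.
(C) Br (period 4, group 17) vs Sb (period 5, group 15): the stated order agrees with the simple trend.
(D) Si (period 3, group 14) vs Pb (period 6, group 14): the stated order agrees with the simple trend.
The exception is (B): the compact 2p subshell of O repels the added electron more than S's larger 3p does.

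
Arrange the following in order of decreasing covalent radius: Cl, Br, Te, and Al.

Te > Al > Br > Cl

Atomic radius shrinks across a period as nuclear charge pulls the same shell inward, and grows down a group as new shells are added.
These span different periods and groups, so the two trends combine.
Br > Cl: Br sits below Cl in group 17, so the down-group effect alone puts Br larger.
Al > Br: the two effects oppose for this pair; the across-period effect wins (126 vs 114 pm).
Te > Al: the two effects oppose for this pair; the down-group effect wins (136 vs 126 pm).
For reference (pm): Al 126, Cl 99, Br 114, Te 136.
So from largest to smallest: Te > Al > Br > Cl.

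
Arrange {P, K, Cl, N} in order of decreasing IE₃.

N > K > Cl > P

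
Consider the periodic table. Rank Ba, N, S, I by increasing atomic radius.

N < S < I < Ba

N is in period 2, group 15; S is in period 3, group 16; I is in period 5, group 17; Ba is in period 6, group 2.
Atomic radius shrinks across a period as nuclear charge pulls the same shell inward, and grows down a group as new shells are added.
These span different periods and groups, so the two trends combine.
S > N: the two effects oppose for this pair; the down-group effect wins (103 vs 71 pm).
I > S: the two effects oppose for this pair; the down-group effect wins (133 vs 103 pm).
Ba > I: relative to I, both the across-period and down-group shifts push Ba's atomic radius up.
Approximate values (pm): N 71, S 103, I 133, Ba 196.
So from smallest to largest: N < S < I < Ba.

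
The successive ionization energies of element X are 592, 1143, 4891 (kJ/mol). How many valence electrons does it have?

2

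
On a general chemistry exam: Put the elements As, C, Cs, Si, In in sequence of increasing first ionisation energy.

C is in period 2, group 14; Si is in period 3, group 14; As is in period 4, group 15; In is in period 5, group 13; Cs is in period 6, group 1.
IE₁ increases left→right with effective nuclear charge and decreases top→bottom as the valence shell moves farther out.
These span different periods and groups, so the two trends combine.
In > Cs: both effects reinforce here, so In is clearly the higher of the two.
Si > In: both effects reinforce here, so Si is clearly the higher of the two.
As > Si: period and group pull opposite ways; the across-period shift dominates (947 vs 786 kJ/mol).
C > As: period and group pull opposite ways; the down-group shift dominates (1086 vs 947 kJ/mol).
Tabulated first ionization energy (kJ/mol): C 1086, Si 786, As 947, In 558, Cs 376.
So from lowest to highest: Cs < In < Si < As < C.

Cs, In, Si, As, C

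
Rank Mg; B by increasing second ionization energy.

Mg, B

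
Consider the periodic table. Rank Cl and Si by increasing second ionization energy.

After 1 electron has been removed, what remains? Cl⁺ still has 6 valence electrons; Si⁺ still has 3 valence electrons.
All are still removing valence electrons, so compare the +1 ions as you would atoms: IE_2 generally rises across a period (higher Z_eff) and falls down a group (larger shell), subject to the usual subshell exceptions.
Valence configurations: Cl⁺ [Ne]3s²3p⁴, Si⁺ [Ne]3s²3p¹.
Approximate IE_2 values (kJ/mol): Cl 2298, Si 1577.
Hence IE_2: Si < Cl.

Si, Cl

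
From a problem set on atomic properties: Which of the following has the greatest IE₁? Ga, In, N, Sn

N is in period 2, group 15; Ga is in period 4, group 13; In is in period 5, group 13; Sn is in period 5, group 14.
Removing the outermost electron gets harder across a period and easier down a group.
Neither a single period nor a single group — weigh both effects.
Ga > In: Ga sits above In in group 13, so the down-group effect alone puts Ga higher.
Sn > Ga: the two effects oppose for this pair; the across-period effect wins (709 vs 579 kJ/mol).
N > Sn: relative to Sn, both the across-period and down-group shifts push N's first ionization energy up.
Tabulated first ionization energy (kJ/mol): N 1402, Ga 579, In 558, Sn 709.
The greatest IE₁ among these belongs to N.

N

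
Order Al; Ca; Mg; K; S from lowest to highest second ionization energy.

Ca < Mg < Al < S < K

The second ionization energy removes an electron from the +1 ion. For each element: Al⁺ still has 2 valence electrons; Ca⁺ still has 1 valence electron; Mg⁺ still has 1 valence electron; K⁺ is the bare [Ar] core; S⁺ still has 5 valence electrons.
Core electrons are held far more tightly than valence electrons, so K tops the IE_2 order.
Valence configurations: Al⁺ [Ne]3s², Ca⁺ [Ar]4s¹, Mg⁺ [Ne]3s¹, S⁺ [Ne]3s²3p³.
Tabulated IE_2 (kJ/mol): Al 1817, Ca 1145, Mg 1451, K 3052, S 2252.
Putting it together, IE_2: Ca < Mg < Al < S < K.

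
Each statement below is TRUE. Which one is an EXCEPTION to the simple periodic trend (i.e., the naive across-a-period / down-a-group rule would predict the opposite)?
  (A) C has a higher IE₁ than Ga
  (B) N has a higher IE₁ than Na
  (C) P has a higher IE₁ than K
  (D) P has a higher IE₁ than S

The general trend: IE₁ increases across a period and decreases down a group.
(A) C (period 2, group 14) vs Ga (period 4, group 13): the stated order agrees with the simple trend.
(B) N (period 2, group 15) vs Na (period 3, group 1): the stated order agrees with the simple trend.
(C) P (period 3, group 15) vs K (period 4, group 1): the stated order agrees with the simple trend.
(D) P (period 3, group 15) vs S (period 3, group 16): the stated order contradicts the simple trend.
The exception is (D): S (3p⁴) ionizes more easily than half-filled P (3p³) because the paired 3p electron in S is pushed out by e⁻–e⁻ repulsion.

(D)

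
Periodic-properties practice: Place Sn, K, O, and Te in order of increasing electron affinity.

K, Sn, O, Te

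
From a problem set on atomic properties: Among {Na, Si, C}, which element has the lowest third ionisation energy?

Si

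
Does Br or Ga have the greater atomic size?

Ga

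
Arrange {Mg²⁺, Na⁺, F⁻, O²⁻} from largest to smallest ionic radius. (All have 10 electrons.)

O²⁻ > F⁻ > Na⁺ > Mg²⁺

All of these have 10 electrons, so size is governed by nuclear charge alone: the more protons, the stronger the pull on the same electron cloud, and the smaller the ion.
Nuclear charges: Mg²⁺ (Z=12), Na⁺ (Z=11), F⁻ (Z=9), O²⁻ (Z=8).
Largest to smallest: O²⁻ > F⁻ > Na⁺ > Mg²⁺.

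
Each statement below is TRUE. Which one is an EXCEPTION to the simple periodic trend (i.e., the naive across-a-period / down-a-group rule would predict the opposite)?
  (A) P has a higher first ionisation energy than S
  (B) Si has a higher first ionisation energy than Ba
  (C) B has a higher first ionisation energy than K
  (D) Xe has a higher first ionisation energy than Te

The general trend: first ionisation energy increases across a period and decreases down a group.
(A) P (period 3, group 15) vs S (period 3, group 16): the stated order contradicts the simple trend.
(B) Si (period 3, group 14) vs Ba (period 6, group 2): the stated order agrees with the simple trend.
(C) B (period 2, group 13) vs K (period 4, group 1): the stated order agrees with the simple trend.
(D) Xe (period 5, group 18) vs Te (period 5, group 16): the stated order agrees with the simple trend.
The exception is (A): S (3p⁴) ionizes more easily than half-filled P (3p³) because the paired 3p electron in S is pushed out by e⁻–e⁻ repulsion.

(A)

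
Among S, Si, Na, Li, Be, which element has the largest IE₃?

IE_3 is the cost of taking one more electron from the +2 cation: S²⁺ still has 4 valence electrons; Si²⁺ still has 2 valence electrons; Na²⁺ is already 1 electron into the core; Li²⁺ is already 1 electron into the core; Be²⁺ is the bare [He] core.
Pulling an electron out of a noble-gas core costs far more than removing a remaining valence electron, so Na, Li and Be sit at the high end of IE_3.
Valence configurations: S²⁺ [Ne]3s²3p², Si²⁺ [Ne]3s².
Approximate IE_3 values (kJ/mol): S 3357, Si 3232, Na 6910, Li 11815, Be 14849.
Hence IE_3: Si < S < Na < Li < Be.

Be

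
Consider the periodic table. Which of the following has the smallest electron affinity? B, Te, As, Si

B is in period 2, group 13; Si is in period 3, group 14; As is in period 4, group 15; Te is in period 5, group 16.
EA tends to increase across a period and decrease down a group, though the pattern is less regular than for IE or radius.
These sit on a diagonal, where the across-period and down-group effects partly cancel.
As > B: period and group pull opposite ways; the across-period shift dominates (78 vs 27 kJ/mol).
Si > As: period and group pull opposite ways; the down-group shift dominates (134 vs 78 kJ/mol).
Te > Si: period and group pull opposite ways; the across-period shift dominates (190 vs 134 kJ/mol).
For reference (kJ/mol): B 27, Si 134, As 78, Te 190.
The smallest electron affinity among these belongs to B.

B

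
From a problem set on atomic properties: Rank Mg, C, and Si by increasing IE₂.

Mg, Si, C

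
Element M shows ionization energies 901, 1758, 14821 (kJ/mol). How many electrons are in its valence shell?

Look for the largest jump between consecutive ionization energies: IE3/IE2 ≈ 8.4, far larger than any earlier ratio.
That jump marks the point where a core electron is being removed. So the atom has 2 valence electrons.

2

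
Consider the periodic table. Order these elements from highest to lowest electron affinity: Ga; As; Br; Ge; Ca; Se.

Br, Se, Ge, As, Ga, Ca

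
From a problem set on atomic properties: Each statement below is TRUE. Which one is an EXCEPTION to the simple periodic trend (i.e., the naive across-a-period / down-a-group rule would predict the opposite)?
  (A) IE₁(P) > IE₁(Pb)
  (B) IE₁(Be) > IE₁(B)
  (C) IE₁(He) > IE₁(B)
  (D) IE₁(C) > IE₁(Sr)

The general trend: first ionisation energy increases across a period and decreases down a group.
(A) P (period 3, group 15) vs Pb (period 6, group 14): the stated order agrees with the simple trend.
(B) Be (period 2, group 2) vs B (period 2, group 13): the stated order contradicts the simple trend.
(C) He (period 1, group 18) vs B (period 2, group 13): the stated order agrees with the simple trend.
(D) C (period 2, group 14) vs Sr (period 5, group 2): the stated order agrees with the simple trend.
The exception is (B): removing B's lone 2p electron is easier than breaking Be's filled 2s².

(B)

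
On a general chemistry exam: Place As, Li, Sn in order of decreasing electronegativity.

As > Sn > Li

Electronegativity increases across a period and decreases down a group, tracking effective nuclear charge and atomic size.
These span different periods and groups, so the two trends combine.
Sn > Li: period and group pull opposite ways; the across-period shift dominates (1.96 vs 0.98).
As > Sn: both effects reinforce here, so As is clearly the higher of the two.
Approximate values (Pauling): Li 0.98, As 2.18, Sn 1.96.
So from highest to lowest: As > Sn > Li.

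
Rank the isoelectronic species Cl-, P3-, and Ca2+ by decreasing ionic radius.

All of these have 18 electrons, so size is governed by nuclear charge alone: the more protons, the stronger the pull on the same electron cloud, and the smaller the ion.
Nuclear charges: Ca2+ (Z=20), Cl- (Z=17), P3- (Z=15).
Largest to smallest: P3- > Cl- > Ca2+.

P3- > Cl- > Ca2+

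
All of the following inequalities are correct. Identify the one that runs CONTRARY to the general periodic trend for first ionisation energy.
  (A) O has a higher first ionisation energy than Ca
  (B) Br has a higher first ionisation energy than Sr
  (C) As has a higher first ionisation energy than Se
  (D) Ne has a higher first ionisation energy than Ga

The general trend: first ionisation energy increases across a period and decreases down a group.
(A) O (period 2, group 16) vs Ca (period 4, group 2): the stated order agrees with the simple trend.
(B) Br (period 4, group 17) vs Sr (period 5, group 2): the stated order agrees with the simple trend.
(C) As (period 4, group 15) vs Se (period 4, group 16): the stated order contradicts the simple trend.
(D) Ne (period 2, group 18) vs Ga (period 4, group 13): the stated order agrees with the simple trend.
The exception is (C): Se (4p⁴) ionizes more easily than half-filled As (4p³).

(C)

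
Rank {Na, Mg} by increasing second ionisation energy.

Mg, Na

IE_2 is the cost of taking one more electron from the +1 cation: Na⁺ is the bare [Ne] core; Mg⁺ still has 1 valence electron.
Pulling an electron out of a noble-gas core costs far more than removing a remaining valence electron, so Na sits at the high end of IE_2.
Tabulated IE_2 (kJ/mol): Na 4562, Mg 1451.
Hence IE_2: Mg < Na.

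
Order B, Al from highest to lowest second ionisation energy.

After 1 electron has been removed, what remains? B⁺ still has 2 valence electrons; Al⁺ still has 2 valence electrons.
All are still removing valence electrons, so compare the +1 ions as you would atoms: IE_2 generally rises across a period (higher Z_eff) and falls down a group (larger shell), subject to the usual subshell exceptions.
Valence configurations: B⁺ [He]2s², Al⁺ [Ne]3s².
The numbers (kJ/mol): B 2427, Al 1817.
Overall IE_2 order: Al < B.

B > Al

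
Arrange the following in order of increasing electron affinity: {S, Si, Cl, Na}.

Na < Si < S < Cl

Electron affinity generally becomes more exothermic across a period toward the halogens and less exothermic down a group.
All lie in period 3, so electron affinity increases left to right.
So from lowest to highest: Na < Si < S < Cl.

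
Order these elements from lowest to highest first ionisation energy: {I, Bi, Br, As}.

Bi < As < I < Br

As is in period 4, group 15; Br is in period 4, group 17; I is in period 5, group 17; Bi is in period 6, group 15.
First ionization energy rises across a period (greater Z_eff holds electrons more tightly) and falls down a group (valence electrons are farther from the nucleus).
Here both period and group differ, so the two effects have to be weighed against each other.
As > Bi: they share group 15; the group trend gives As the larger value.
I > As: period and group pull opposite ways; the across-period shift dominates (1008 vs 947 kJ/mol).
Br > I: Br sits above I in group 17, so the down-group effect alone puts Br higher.
For reference (kJ/mol): As 947, Br 1140, I 1008, Bi 703.
So from lowest to highest: Bi < As < I < Br.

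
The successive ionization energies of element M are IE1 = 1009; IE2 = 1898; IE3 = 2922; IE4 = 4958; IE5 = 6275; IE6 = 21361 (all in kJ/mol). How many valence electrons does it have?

5

Look for the largest jump between consecutive ionization energies: IE6/IE5 ≈ 3.4, far larger than any earlier ratio.
That jump marks the point where a core electron is being removed. So the atom has 5 valence electrons.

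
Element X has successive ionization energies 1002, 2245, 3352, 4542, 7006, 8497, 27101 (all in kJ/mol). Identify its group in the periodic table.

Group 16

Look for the largest jump between consecutive ionization energies: IE7/IE6 ≈ 3.2, far larger than any earlier ratio.
That jump marks the point where a core electron is being removed. So the atom has 6 valence electrons.
A main-group element with 6 valence electrons is in group 16.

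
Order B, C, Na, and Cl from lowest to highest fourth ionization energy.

Cl < C < Na < B

IE_4 is the cost of taking one more electron from the +3 cation: B³⁺ is the bare [He] core; C³⁺ still has 1 valence electron; Na³⁺ is already 2 electrons into the core; Cl³⁺ still has 4 valence electrons.
Core electrons are held far more tightly than valence electrons, so Na and B top the IE_4 order.
Valence configurations: C³⁺ [He]2s¹, Cl³⁺ [Ne]3s²3p².
The numbers (kJ/mol): B 25026, C 6223, Na 9543, Cl 5159.
Putting it together, IE_4: Cl < C < Na < B.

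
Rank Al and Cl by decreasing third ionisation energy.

Cl, Al

After 2 electrons have been removed, what remains? Al²⁺ still has 1 valence electron; Cl²⁺ still has 5 valence electrons.
All are still removing valence electrons, so compare the +2 ions as you would atoms: IE_3 generally rises across a period (higher Z_eff) and falls down a group (larger shell), subject to the usual subshell exceptions.
Valence configurations: Al²⁺ [Ne]3s¹, Cl²⁺ [Ne]3s²3p³.
Approximate IE_3 values (kJ/mol): Al 2745, Cl 3822.
So the third ionization energies run Al < Cl.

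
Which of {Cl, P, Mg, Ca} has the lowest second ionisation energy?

Ca

IE_2 is the cost of taking one more electron from the +1 cation: Cl⁺ still has 6 valence electrons; P⁺ still has 4 valence electrons; Mg⁺ still has 1 valence electron; Ca⁺ still has 1 valence electron.
All are still removing valence electrons, so compare the +1 ions as you would atoms: IE_2 generally rises across a period (higher Z_eff) and falls down a group (larger shell), subject to the usual subshell exceptions.
Valence configurations: Cl⁺ [Ne]3s²3p⁴, P⁺ [Ne]3s²3p², Mg⁺ [Ne]3s¹, Ca⁺ [Ar]4s¹.
The numbers (kJ/mol): Cl 2298, P 1907, Mg 1451, Ca 1145.
So the second ionization energies run Ca < Mg < P < Cl.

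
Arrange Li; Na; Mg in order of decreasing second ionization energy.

The second ionization energy removes an electron from the +1 ion. For each element: Li⁺ is the bare [He] core; Na⁺ is the bare [Ne] core; Mg⁺ still has 1 valence electron.
Breaking into a closed-shell core is much more expensive than removing a leftover valence electron — Na and Li have the largest IE_2 here.
Tabulated IE_2 (kJ/mol): Li 7298, Na 4562, Mg 1451.
So the second ionization energies run Mg < Na < Li.

Li > Na > Mg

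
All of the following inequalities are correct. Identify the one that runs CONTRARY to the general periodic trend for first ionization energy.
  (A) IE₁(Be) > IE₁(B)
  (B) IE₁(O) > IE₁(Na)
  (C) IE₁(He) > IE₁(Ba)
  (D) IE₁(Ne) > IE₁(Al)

(A)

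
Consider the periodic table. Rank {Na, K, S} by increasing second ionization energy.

Consider each +1 ion: Na⁺ is the bare [Ne] core; K⁺ is the bare [Ar] core; S⁺ still has 5 valence electrons.
Breaking into a closed-shell core is much more expensive than removing a leftover valence electron — K and Na have the largest IE_2 here.
Approximate IE_2 values (kJ/mol): Na 4562, K 3052, S 2252.
Putting it together, IE_2: S < K < Na.

S, K, Na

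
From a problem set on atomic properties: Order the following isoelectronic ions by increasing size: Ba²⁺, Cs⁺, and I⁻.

All of these have 54 electrons, so size is governed by nuclear charge alone: the more protons, the stronger the pull on the same electron cloud, and the smaller the ion.
Nuclear charges: Ba²⁺ (Z=56), Cs⁺ (Z=55), I⁻ (Z=53).
Smallest to largest: Ba²⁺ < Cs⁺ < I⁻.

Ba²⁺ < Cs⁺ < I⁻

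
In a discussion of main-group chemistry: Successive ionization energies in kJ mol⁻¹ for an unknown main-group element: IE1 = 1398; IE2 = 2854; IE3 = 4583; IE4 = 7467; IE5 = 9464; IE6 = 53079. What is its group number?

Look for the largest jump between consecutive ionization energies: IE6/IE5 ≈ 5.6, far larger than any earlier ratio.
That jump marks the point where a core electron is being removed. So the atom has 5 valence electrons.
A main-group element with 5 valence electrons is in group 15.

Group 15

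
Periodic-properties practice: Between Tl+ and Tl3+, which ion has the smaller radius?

Both ions have Z = 81 protons, but Tl3+ has lost more electrons, so its remaining electrons feel a larger effective nuclear charge per electron and are pulled in more tightly.
Higher positive charge → smaller ion, so Tl+ > Tl3+.

Tl3+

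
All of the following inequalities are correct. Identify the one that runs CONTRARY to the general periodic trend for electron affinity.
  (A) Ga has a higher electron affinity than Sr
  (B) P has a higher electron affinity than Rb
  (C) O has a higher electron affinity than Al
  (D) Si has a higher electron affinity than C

(D)

The general trend: electron affinity increases across a period and decreases down a group.
(A) Ga (period 4, group 13) vs Sr (period 5, group 2): the stated order agrees with the simple trend.
(B) P (period 3, group 15) vs Rb (period 5, group 1): the stated order agrees with the simple trend.
(C) O (period 2, group 16) vs Al (period 3, group 13): the stated order agrees with the simple trend.
(D) Si (period 3, group 14) vs C (period 2, group 14): the stated order contradicts the simple trend.
The exception is (D): Si's larger, more diffuse 3p orbitals accept an added electron slightly more readily than C's compact 2p.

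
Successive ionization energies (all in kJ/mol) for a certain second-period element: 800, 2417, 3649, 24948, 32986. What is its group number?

Look for the largest jump between consecutive ionization energies: IE4/IE3 ≈ 6.8, far larger than any earlier ratio.
That jump marks the point where a core electron is being removed. So the atom has 3 valence electrons.
A main-group element with 3 valence electrons is in group 13.

Group 13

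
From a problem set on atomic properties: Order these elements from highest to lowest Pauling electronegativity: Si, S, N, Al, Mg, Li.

Li is in period 2, group 1; N is in period 2, group 15; Mg is in period 3, group 2; Al is in period 3, group 13; Si is in period 3, group 14; S is in period 3, group 16.
Electronegativity increases across a period and decreases down a group, tracking effective nuclear charge and atomic size.
These span different periods and groups, so the two trends combine.
Mg > Li: the two effects oppose for this pair; the across-period effect wins (1.31 vs 0.98).
Al > Mg: Al lies to the right of Mg in period 3, so the across-period effect alone puts Al higher.
Si > Al: both are in period 3; the period trend gives Si the larger value.
S > Si: S lies to the right of Si in period 3, so the across-period effect alone puts S higher.
N > S: the two effects oppose for this pair; the down-group effect wins (3.04 vs 2.58).
Tabulated electronegativity (Pauling): Li 0.98, N 3.04, Mg 1.31, Al 1.61, Si 1.90, S 2.58.
So from highest to lowest: N > S > Si > Al > Mg > Li.

N, S, Si, Al, Mg, Li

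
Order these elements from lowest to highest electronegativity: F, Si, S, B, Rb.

B is in period 2, group 13; F is in period 2, group 17; Si is in period 3, group 14; S is in period 3, group 16; Rb is in period 5, group 1.
EN rises left→right (higher Z_eff, smaller atoms) and falls top→bottom (larger, more shielded atoms).
Neither a single period nor a single group — weigh both effects.
Si > Rb: both effects reinforce here, so Si is clearly the higher of the two.
B > Si: the two effects oppose for this pair; the down-group effect wins (2.04 vs 1.90).
S > B: period and group pull opposite ways; the across-period shift dominates (2.58 vs 2.04).
F > S: relative to S, both the across-period and down-group shifts push F's electronegativity up.
Tabulated electronegativity (Pauling): B 2.04, F 3.98, Si 1.90, S 2.58, Rb 0.82.
So from lowest to highest: Rb < Si < B < S < F.

Rb, Si, B, S, F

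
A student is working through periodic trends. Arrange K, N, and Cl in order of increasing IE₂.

Cl < N < K

Consider each +1 ion: K⁺ is the bare [Ar] core; N⁺ still has 4 valence electrons; Cl⁺ still has 6 valence electrons.
Breaking into a closed-shell core is much more expensive than removing a leftover valence electron — K has the largest IE_2 here.
Valence configurations: N⁺ [He]2s²2p², Cl⁺ [Ne]3s²3p⁴.
The numbers (kJ/mol): K 3052, N 2856, Cl 2298.
Overall IE_2 order: Cl < N < K.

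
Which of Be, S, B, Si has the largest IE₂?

IE_2 is the cost of taking one more electron from the +1 cation: Be⁺ still has 1 valence electron; S⁺ still has 5 valence electrons; B⁺ still has 2 valence electrons; Si⁺ still has 3 valence electrons.
All are still removing valence electrons, so compare the +1 ions as you would atoms: IE_2 generally rises across a period (higher Z_eff) and falls down a group (larger shell), subject to the usual subshell exceptions.
Valence configurations: Be⁺ [He]2s¹, S⁺ [Ne]3s²3p³, B⁺ [He]2s², Si⁺ [Ne]3s²3p¹.
Approximate IE_2 values (kJ/mol): Be 1757, S 2252, B 2427, Si 1577.
So the second ionization energies run Si < Be < S < B.

B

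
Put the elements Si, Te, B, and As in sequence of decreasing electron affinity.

Te, Si, As, B

B is in period 2, group 13; Si is in period 3, group 14; As is in period 4, group 15; Te is in period 5, group 16.
EA tends to increase across a period and decrease down a group, though the pattern is less regular than for IE or radius.
These sit on a diagonal, where the across-period and down-group effects partly cancel.
As > B: period and group pull opposite ways; the across-period shift dominates (78 vs 27 kJ/mol).
Si > As: period and group pull opposite ways; the down-group shift dominates (134 vs 78 kJ/mol).
Te > Si: the two effects oppose for this pair; the across-period effect wins (190 vs 134 kJ/mol).
Tabulated electron affinity (kJ/mol): B 27, Si 134, As 78, Te 190.
So from highest to lowest: Te > Si > As > B.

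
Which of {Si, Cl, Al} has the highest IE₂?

After 1 electron has been removed, what remains? Si⁺ still has 3 valence electrons; Cl⁺ still has 6 valence electrons; Al⁺ still has 2 valence electrons.
All are still removing valence electrons, so compare the +1 ions as you would atoms: IE_2 generally rises across a period (higher Z_eff) and falls down a group (larger shell), subject to the usual subshell exceptions.
Valence configurations: Si⁺ [Ne]3s²3p¹, Cl⁺ [Ne]3s²3p⁴, Al⁺ [Ne]3s².
Si⁺ loses a lone 3p electron whereas Al⁺ must break into a filled 3s² pair, so IE_2(Al) > IE_2(Si) even though Si has the higher nuclear charge.
Approximate IE_2 values (kJ/mol): Si 1577, Cl 2298, Al 1817.
Putting it together, IE_2: Si < Al < Cl.

Cl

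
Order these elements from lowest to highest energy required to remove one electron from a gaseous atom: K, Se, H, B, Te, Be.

K < B < Te < Be < Se < H

H is in period 1, group 1; Be is in period 2, group 2; B is in period 2, group 13; K is in period 4, group 1; Se is in period 4, group 16; Te is in period 5, group 16.
First ionization energy rises across a period (greater Z_eff holds electrons more tightly) and falls down a group (valence electrons are farther from the nucleus).
Here both period and group differ, so the two effects have to be weighed against each other.
B > K: both effects reinforce here, so B is clearly the higher of the two.
Te > B: the two effects oppose for this pair; the across-period effect wins (869 vs 801 kJ/mol).
Be > Te: period and group pull opposite ways; the down-group shift dominates (900 vs 869 kJ/mol).
Se > Be: period and group pull opposite ways; the across-period shift dominates (941 vs 900 kJ/mol).
H > Se: period and group pull opposite ways; the down-group shift dominates (1312 vs 941 kJ/mol).
Note the exception: Be has a higher first ionization energy than B, contrary to the simple trend — removing B's lone 2p electron is easier than breaking Be's filled 2s².
Approximate values (kJ/mol): H 1312, Be 900, B 801, K 419, Se 941, Te 869.
So from lowest to highest: K < B < Te < Be < Se < H.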